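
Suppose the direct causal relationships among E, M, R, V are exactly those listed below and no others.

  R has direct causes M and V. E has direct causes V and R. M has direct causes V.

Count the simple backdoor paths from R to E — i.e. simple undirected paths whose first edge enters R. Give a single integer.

2

A backdoor path from R to E is any simple undirected path whose first edge points into R (i.e. leaves R via a parent).
Parents of R: {M, V}.
Enumerating:
  P1: R <- V -> E
  P2: R <- M <- V -> E
That exhausts the simple backdoor paths. Count: 2.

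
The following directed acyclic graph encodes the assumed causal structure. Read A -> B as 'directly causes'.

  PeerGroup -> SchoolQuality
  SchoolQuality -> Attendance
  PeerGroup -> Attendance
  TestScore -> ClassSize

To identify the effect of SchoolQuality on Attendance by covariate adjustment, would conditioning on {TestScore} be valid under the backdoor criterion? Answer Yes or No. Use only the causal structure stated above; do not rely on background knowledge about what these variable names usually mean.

No

Backdoor paths from SchoolQuality to Attendance (paths whose first edge points into SchoolQuality):
  P1: SchoolQuality <- PeerGroup -> Attendance
Condition 1 (no descendant of SchoolQuality in the set): holds — descendants of SchoolQuality are {Attendance}; none are in {TestScore}.
Condition 2 (every backdoor path blocked by {TestScore}):
  P1: open — no interior node is in the conditioning set.
{TestScore} does not satisfy the backdoor criterion.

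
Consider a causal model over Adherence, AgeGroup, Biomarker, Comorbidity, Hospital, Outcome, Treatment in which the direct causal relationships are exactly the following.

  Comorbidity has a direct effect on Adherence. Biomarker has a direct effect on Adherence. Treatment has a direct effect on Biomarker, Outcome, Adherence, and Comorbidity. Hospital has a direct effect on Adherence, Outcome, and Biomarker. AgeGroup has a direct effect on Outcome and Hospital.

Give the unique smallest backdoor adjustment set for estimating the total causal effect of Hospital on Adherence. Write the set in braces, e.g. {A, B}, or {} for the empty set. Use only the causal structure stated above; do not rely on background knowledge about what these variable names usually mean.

Variables eligible for adjustment (non-descendants of Hospital, excluding Hospital and Adherence): {AgeGroup, Comorbidity, Treatment}.
Backdoor paths from Hospital to Adherence:
  P1: Hospital <- AgeGroup -> Outcome <- Treatment -> Comorbidity -> Adherence
  P2: Hospital <- AgeGroup -> Outcome <- Treatment -> Biomarker -> Adherence
  P3: Hospital <- AgeGroup -> Outcome <- Treatment -> Adherence
Each backdoor path contains an unconditioned collider, so every path is already blocked with the empty conditioning set:
  P1: blocked at collider Outcome (neither it nor any descendant is in the conditioning set).
  P2: blocked at collider Outcome (neither it nor any descendant is in the conditioning set).
  P3: blocked at collider Outcome (neither it nor any descendant is in the conditioning set).
The empty set is therefore the unique smallest valid set.

{}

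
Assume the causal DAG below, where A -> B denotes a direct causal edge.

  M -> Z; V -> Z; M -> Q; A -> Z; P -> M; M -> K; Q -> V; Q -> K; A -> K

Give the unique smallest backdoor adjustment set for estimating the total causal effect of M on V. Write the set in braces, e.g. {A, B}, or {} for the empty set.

{}

Variables eligible for adjustment (non-descendants of M, excluding M and V): {A, P}.
Backdoor paths from M to V:
  (none)
With no backdoor paths the empty set already satisfies the criterion, and it is trivially minimal.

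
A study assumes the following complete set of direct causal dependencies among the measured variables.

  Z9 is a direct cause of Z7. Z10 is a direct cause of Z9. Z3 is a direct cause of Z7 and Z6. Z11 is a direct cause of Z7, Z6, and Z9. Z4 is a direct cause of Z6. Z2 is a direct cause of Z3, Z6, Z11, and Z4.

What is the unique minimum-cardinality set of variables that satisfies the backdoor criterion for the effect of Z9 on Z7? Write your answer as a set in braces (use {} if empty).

{Z11}

Variables eligible for adjustment (non-descendants of Z9, excluding Z9 and Z7): {Z10, Z11, Z2, Z3, Z4, Z6}.
Backdoor paths from Z9 to Z7:
  P1: Z9 <- Z11 <- Z2 -> Z4 -> Z6 <- Z3 -> Z7
  P2: Z9 <- Z11 <- Z2 -> Z3 -> Z7
  P3: Z9 <- Z11 <- Z2 -> Z6 <- Z3 -> Z7
  P4: Z9 <- Z11 -> Z7
  P5: Z9 <- Z11 -> Z6 <- Z2 -> Z3 -> Z7
  P6: Z9 <- Z11 -> Z6 <- Z4 <- Z2 -> Z3 -> Z7
  P7: Z9 <- Z11 -> Z6 <- Z3 -> Z7
The empty set is not sufficient: P2 (Z9 <- Z11 <- Z2 -> Z3 -> Z7) has no collider blocking it and no conditioned non-collider, so it is open.
Try {Z11}:
  P1: blocked at chain node Z11 ∈ conditioning set.
  P2: blocked at chain node Z11 ∈ conditioning set.
  P3: blocked at chain node Z11 ∈ conditioning set.
  P4: blocked at fork node Z11 ∈ conditioning set.
  P5: blocked at fork node Z11 ∈ conditioning set.
  P6: blocked at fork node Z11 ∈ conditioning set.
  P7: blocked at fork node Z11 ∈ conditioning set.
{Z11} contains no descendant of Z9 and blocks every backdoor path.
No other singleton works — e.g. {Z2} leaves P4 open — so {Z11} is the unique smallest valid adjustment set.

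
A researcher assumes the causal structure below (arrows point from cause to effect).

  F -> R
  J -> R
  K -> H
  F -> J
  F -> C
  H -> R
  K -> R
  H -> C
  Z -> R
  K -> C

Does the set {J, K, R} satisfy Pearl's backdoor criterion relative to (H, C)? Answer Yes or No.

No

Backdoor paths from H to C (paths whose first edge points into H):
  P1: H <- K -> C
  P2: H <- K -> R <- F -> C
  P3: H <- K -> R <- J <- F -> C
Condition 1 (no descendant of H in the set): FAILS — R is a descendant of H.
Condition 2 (every backdoor path blocked by {J, K, R}):
  P1: blocked at fork node K ∈ conditioning set.
  P2: blocked at fork node K ∈ conditioning set.
  P3: blocked at fork node K ∈ conditioning set.
{J, K, R} does not satisfy the backdoor criterion.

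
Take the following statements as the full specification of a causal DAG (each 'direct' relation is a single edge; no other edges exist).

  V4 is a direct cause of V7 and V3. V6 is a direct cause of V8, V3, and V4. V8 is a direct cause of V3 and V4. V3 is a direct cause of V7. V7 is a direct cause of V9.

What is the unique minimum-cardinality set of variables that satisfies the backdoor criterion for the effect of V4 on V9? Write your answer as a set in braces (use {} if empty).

{V6, V8}

Variables eligible for adjustment (non-descendants of V4, excluding V4 and V9): {V6, V8}.
Backdoor paths from V4 to V9:
  P1: V4 <- V6 -> V8 -> V3 -> V7 -> V9
  P2: V4 <- V6 -> V3 -> V7 -> V9
  P3: V4 <- V8 <- V6 -> V3 -> V7 -> V9
  P4: V4 <- V8 -> V3 -> V7 -> V9
The empty set is not sufficient: P1 (V4 <- V6 -> V8 -> V3 -> V7 -> V9) has no collider blocking it and no conditioned non-collider, so it is open.
Try {V6, V8}:
  P1: blocked at fork node V6 ∈ conditioning set.
  P2: blocked at fork node V6 ∈ conditioning set.
  P3: blocked at chain node V8 ∈ conditioning set.
  P4: blocked at fork node V8 ∈ conditioning set.
{V6, V8} contains no descendant of V4 and blocks every backdoor path.
Every element of {V6, V8} is needed (dropping V6 leaves P2 open; dropping V8 leaves P4 open), so no proper subset is valid.
Among all size-2 subsets of the eligible variables, only {V6, V8} blocks every backdoor path, so it is the unique smallest valid adjustment set.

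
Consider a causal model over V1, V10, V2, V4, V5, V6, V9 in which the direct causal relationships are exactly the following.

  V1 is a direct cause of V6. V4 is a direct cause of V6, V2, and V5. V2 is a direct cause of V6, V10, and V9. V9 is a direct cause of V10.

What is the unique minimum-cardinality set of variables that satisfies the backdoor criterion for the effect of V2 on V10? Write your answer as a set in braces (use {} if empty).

Variables eligible for adjustment (non-descendants of V2, excluding V2 and V10): {V1, V4, V5}.
Backdoor paths from V2 to V10:
  (none)
With no backdoor paths the empty set already satisfies the criterion, and it is trivially minimal.

{}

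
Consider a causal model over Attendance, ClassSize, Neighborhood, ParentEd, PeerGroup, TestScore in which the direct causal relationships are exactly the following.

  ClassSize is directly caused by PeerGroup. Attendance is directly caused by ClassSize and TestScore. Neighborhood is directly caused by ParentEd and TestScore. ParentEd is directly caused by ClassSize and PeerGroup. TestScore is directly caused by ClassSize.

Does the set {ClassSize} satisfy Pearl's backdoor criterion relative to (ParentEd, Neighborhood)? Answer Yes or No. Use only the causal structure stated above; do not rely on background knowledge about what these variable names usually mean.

Yes

Backdoor paths from ParentEd to Neighborhood (paths whose first edge points into ParentEd):
  P1: ParentEd <- PeerGroup -> ClassSize -> TestScore -> Neighborhood
  P2: ParentEd <- PeerGroup -> ClassSize -> Attendance <- TestScore -> Neighborhood
  P3: ParentEd <- ClassSize -> TestScore -> Neighborhood
  P4: ParentEd <- ClassSize -> Attendance <- TestScore -> Neighborhood
Condition 1 (no descendant of ParentEd in the set): holds — descendants of ParentEd are {Neighborhood}; none are in {ClassSize}.
Condition 2 (every backdoor path blocked by {ClassSize}):
  P1: blocked at chain node ClassSize ∈ conditioning set.
  P2: blocked at chain node ClassSize ∈ conditioning set.
  P3: blocked at fork node ClassSize ∈ conditioning set.
  P4: blocked at fork node ClassSize ∈ conditioning set.
{ClassSize} satisfies the backdoor criterion.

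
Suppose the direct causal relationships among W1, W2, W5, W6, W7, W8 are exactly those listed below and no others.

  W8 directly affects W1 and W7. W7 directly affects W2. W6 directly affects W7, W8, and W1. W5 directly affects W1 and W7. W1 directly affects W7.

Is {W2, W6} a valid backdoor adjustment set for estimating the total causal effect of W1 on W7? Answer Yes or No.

No

Backdoor paths from W1 to W7 (paths whose first edge points into W1):
  P1: W1 <- W6 -> W8 -> W7
  P2: W1 <- W6 -> W7
  P3: W1 <- W5 -> W7
  P4: W1 <- W8 <- W6 -> W7
  P5: W1 <- W8 -> W7
Condition 1 (no descendant of W1 in the set): FAILS — W2 is a descendant of W1.
Condition 2 (every backdoor path blocked by {W2, W6}):
  P1: blocked at fork node W6 ∈ conditioning set.
  P2: blocked at fork node W6 ∈ conditioning set.
  P3: open — no interior node is in the conditioning set.
  P4: blocked at fork node W6 ∈ conditioning set.
  P5: open — no interior node is in the conditioning set.
{W2, W6} does not satisfy the backdoor criterion.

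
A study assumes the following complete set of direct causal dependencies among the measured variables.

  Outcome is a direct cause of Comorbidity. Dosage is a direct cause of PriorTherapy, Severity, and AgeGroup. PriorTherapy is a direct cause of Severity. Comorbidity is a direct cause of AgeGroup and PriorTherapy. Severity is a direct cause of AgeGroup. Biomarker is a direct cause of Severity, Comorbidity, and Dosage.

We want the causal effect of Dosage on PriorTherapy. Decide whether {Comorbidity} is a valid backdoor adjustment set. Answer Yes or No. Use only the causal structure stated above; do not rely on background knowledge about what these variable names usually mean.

Backdoor paths from Dosage to PriorTherapy (paths whose first edge points into Dosage):
  P1: Dosage <- Biomarker -> Comorbidity -> PriorTherapy
  P2: Dosage <- Biomarker -> Comorbidity -> AgeGroup <- Severity <- PriorTherapy
  P3: Dosage <- Biomarker -> Severity <- PriorTherapy
  P4: Dosage <- Biomarker -> Severity -> AgeGroup <- Comorbidity -> PriorTherapy
Condition 1 (no descendant of Dosage in the set): holds — descendants of Dosage are {AgeGroup, PriorTherapy, Severity}; none are in {Comorbidity}.
Condition 2 (every backdoor path blocked by {Comorbidity}):
  P1: blocked at chain node Comorbidity ∈ conditioning set.
  P2: blocked at chain node Comorbidity ∈ conditioning set.
  P3: blocked at collider Severity (neither it nor any descendant is in the conditioning set).
  P4: blocked at collider AgeGroup (neither it nor any descendant is in the conditioning set).
{Comorbidity} satisfies the backdoor criterion.

Yes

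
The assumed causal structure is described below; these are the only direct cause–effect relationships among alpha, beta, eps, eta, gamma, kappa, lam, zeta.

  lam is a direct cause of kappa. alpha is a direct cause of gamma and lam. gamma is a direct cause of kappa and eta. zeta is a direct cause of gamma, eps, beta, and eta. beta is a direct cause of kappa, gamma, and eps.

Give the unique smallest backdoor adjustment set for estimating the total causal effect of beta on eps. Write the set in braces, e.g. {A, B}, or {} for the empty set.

Variables eligible for adjustment (non-descendants of beta, excluding beta and eps): {alpha, lam, zeta}.
Backdoor paths from beta to eps:
  P1: beta <- zeta -> eps
The empty set is not sufficient: P1 (beta <- zeta -> eps) has no collider blocking it and no conditioned non-collider, so it is open.
Try {zeta}:
  P1: blocked at fork node zeta ∈ conditioning set.
{zeta} contains no descendant of beta and blocks every backdoor path.
No other singleton works — e.g. {alpha} leaves P1 open — so {zeta} is the unique smallest valid adjustment set.

{zeta}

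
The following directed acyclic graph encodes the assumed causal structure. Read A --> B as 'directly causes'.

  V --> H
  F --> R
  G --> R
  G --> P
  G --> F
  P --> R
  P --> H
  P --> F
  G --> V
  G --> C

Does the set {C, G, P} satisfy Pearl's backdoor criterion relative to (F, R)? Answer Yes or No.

Backdoor paths from F to R (paths whose first edge points into F):
  P1: F <- G -> P -> R
  P2: F <- G -> V -> H <- P -> R
  P3: F <- G -> R
  P4: F <- P <- G -> R
  P5: F <- P -> H <- V <- G -> R
  P6: F <- P -> R
Condition 1 (no descendant of F in the set): holds — descendants of F are {R}; none are in {C, G, P}.
Condition 2 (every backdoor path blocked by {C, G, P}):
  P1: blocked at fork node G ∈ conditioning set.
  P2: blocked at fork node G ∈ conditioning set.
  P3: blocked at fork node G ∈ conditioning set.
  P4: blocked at chain node P ∈ conditioning set.
  P5: blocked at fork node P ∈ conditioning set.
  P6: blocked at fork node P ∈ conditioning set.
{C, G, P} satisfies the backdoor criterion.

Yes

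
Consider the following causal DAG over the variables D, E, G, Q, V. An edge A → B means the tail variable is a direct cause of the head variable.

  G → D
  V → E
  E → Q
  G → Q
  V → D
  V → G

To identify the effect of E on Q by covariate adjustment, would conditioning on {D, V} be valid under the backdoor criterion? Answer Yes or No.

Backdoor paths from E to Q (paths whose first edge points into E):
  P1: E <- V -> G -> Q
  P2: E <- V -> D <- G -> Q
Condition 1 (no descendant of E in the set): holds — descendants of E are {Q}; none are in {D, V}.
Condition 2 (every backdoor path blocked by {D, V}):
  P1: blocked at fork node V ∈ conditioning set.
  P2: blocked at fork node V ∈ conditioning set.
{D, V} satisfies the backdoor criterion.

Yes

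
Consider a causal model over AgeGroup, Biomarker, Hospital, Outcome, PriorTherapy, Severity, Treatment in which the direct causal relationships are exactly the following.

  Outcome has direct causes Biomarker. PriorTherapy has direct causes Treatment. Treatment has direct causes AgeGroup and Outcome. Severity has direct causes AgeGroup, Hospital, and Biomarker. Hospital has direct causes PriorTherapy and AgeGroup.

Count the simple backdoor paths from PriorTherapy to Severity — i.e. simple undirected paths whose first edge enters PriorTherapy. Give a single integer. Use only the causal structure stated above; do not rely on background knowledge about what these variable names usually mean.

3

A backdoor path from PriorTherapy to Severity is any simple undirected path whose first edge points into PriorTherapy (i.e. leaves PriorTherapy via a parent).
Parents of PriorTherapy: {Treatment}.
Enumerating:
  P1: PriorTherapy <- Treatment <- AgeGroup -> Hospital -> Severity
  P2: PriorTherapy <- Treatment <- AgeGroup -> Severity
  P3: PriorTherapy <- Treatment <- Outcome <- Biomarker -> Severity
That exhausts the simple backdoor paths. Count: 3.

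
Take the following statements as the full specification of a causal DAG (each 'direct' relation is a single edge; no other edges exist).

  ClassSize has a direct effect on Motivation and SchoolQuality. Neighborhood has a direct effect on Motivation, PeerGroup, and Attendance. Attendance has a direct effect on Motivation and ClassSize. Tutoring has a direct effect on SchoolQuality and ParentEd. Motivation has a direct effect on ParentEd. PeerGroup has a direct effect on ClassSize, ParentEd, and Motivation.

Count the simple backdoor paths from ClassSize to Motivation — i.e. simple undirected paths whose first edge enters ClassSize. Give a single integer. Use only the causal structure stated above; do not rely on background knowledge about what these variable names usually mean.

A backdoor path from ClassSize to Motivation is any simple undirected path whose first edge points into ClassSize (i.e. leaves ClassSize via a parent).
Parents of ClassSize: {Attendance, PeerGroup}.
Enumerating:
  P1: ClassSize <- PeerGroup <- Neighborhood -> Attendance -> Motivation
  P2: ClassSize <- PeerGroup <- Neighborhood -> Motivation
  P3: ClassSize <- PeerGroup -> Motivation
  P4: ClassSize <- PeerGroup -> ParentEd <- Motivation
  P5: ClassSize <- Attendance <- Neighborhood -> PeerGroup -> Motivation
  P6: ClassSize <- Attendance <- Neighborhood -> PeerGroup -> ParentEd <- Motivation
  P7: ClassSize <- Attendance <- Neighborhood -> Motivation
  P8: ClassSize <- Attendance -> Motivation
That exhausts the simple backdoor paths. Count: 8.

8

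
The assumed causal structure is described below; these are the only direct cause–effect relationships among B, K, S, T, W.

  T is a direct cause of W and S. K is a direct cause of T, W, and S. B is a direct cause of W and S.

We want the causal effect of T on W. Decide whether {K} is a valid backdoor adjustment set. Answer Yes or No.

Backdoor paths from T to W (paths whose first edge points into T):
  P1: T <- K -> W
  P2: T <- K -> S <- B -> W
Condition 1 (no descendant of T in the set): holds — descendants of T are {S, W}; none are in {K}.
Condition 2 (every backdoor path blocked by {K}):
  P1: blocked at fork node K ∈ conditioning set.
  P2: blocked at fork node K ∈ conditioning set.
{K} satisfies the backdoor criterion.

Yes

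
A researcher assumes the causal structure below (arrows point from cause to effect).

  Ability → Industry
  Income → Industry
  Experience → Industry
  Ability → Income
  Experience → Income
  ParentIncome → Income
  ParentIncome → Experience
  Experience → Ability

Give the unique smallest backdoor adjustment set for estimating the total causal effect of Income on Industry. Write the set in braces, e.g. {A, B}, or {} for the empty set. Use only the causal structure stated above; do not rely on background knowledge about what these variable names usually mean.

{Ability, Experience}

Variables eligible for adjustment (non-descendants of Income, excluding Income and Industry): {Ability, Experience, ParentIncome}.
Backdoor paths from Income to Industry:
  P1: Income <- ParentIncome -> Experience -> Ability -> Industry
  P2: Income <- ParentIncome -> Experience -> Industry
  P3: Income <- Experience -> Ability -> Industry
  P4: Income <- Experience -> Industry
  P5: Income <- Ability <- Experience -> Industry
  P6: Income <- Ability -> Industry
The empty set is not sufficient: P1 (Income <- ParentIncome -> Experience -> Ability -> Industry) has no collider blocking it and no conditioned non-collider, so it is open.
Try {Ability, Experience}:
  P1: blocked at chain node Experience ∈ conditioning set.
  P2: blocked at chain node Experience ∈ conditioning set.
  P3: blocked at fork node Experience ∈ conditioning set.
  P4: blocked at fork node Experience ∈ conditioning set.
  P5: blocked at chain node Ability ∈ conditioning set.
  P6: blocked at fork node Ability ∈ conditioning set.
{Ability, Experience} contains no descendant of Income and blocks every backdoor path.
Every element of {Ability, Experience} is needed (dropping Ability leaves P6 open; dropping Experience leaves P2 open), so no proper subset is valid.
Among all size-2 subsets of the eligible variables, only {Ability, Experience} blocks every backdoor path, so it is the unique smallest valid adjustment set.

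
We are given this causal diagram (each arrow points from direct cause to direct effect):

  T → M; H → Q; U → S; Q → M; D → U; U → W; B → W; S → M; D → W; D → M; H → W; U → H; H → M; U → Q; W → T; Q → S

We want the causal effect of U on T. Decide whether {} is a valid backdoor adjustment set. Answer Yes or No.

No

Backdoor paths from U to T (paths whose first edge points into U):
  P1: U <- D -> W <- H -> Q -> S -> M <- T
  P2: U <- D -> W <- H -> Q -> M <- T
  P3: U <- D -> W <- H -> M <- T
  P4: U <- D -> W -> T
  P5: U <- D -> M <- H -> W -> T
  P6: U <- D -> M <- Q <- H -> W -> T
  P7: U <- D -> M <- S <- Q <- H -> W -> T
  P8: U <- D -> M <- T
Condition 1 (no descendant of U in the set): holds — descendants of U are {H, M, Q, S, T, W}; none are in {}.
Condition 2 (every backdoor path blocked by {}):
  P1: blocked at collider W (neither it nor any descendant is in the conditioning set).
  P2: blocked at collider W (neither it nor any descendant is in the conditioning set).
  P3: blocked at collider W (neither it nor any descendant is in the conditioning set).
  P4: open — no interior node is in the conditioning set.
  P5: blocked at collider M (neither it nor any descendant is in the conditioning set).
  P6: blocked at collider M (neither it nor any descendant is in the conditioning set).
  P7: blocked at collider M (neither it nor any descendant is in the conditioning set).
  P8: blocked at collider M (neither it nor any descendant is in the conditioning set).
{} does not satisfy the backdoor criterion.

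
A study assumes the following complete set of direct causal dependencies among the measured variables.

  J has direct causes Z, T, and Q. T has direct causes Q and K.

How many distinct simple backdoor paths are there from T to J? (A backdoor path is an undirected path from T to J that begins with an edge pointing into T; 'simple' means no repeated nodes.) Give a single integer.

1

A backdoor path from T to J is any simple undirected path whose first edge points into T (i.e. leaves T via a parent).
Parents of T: {K, Q}.
Enumerating:
  P1: T <- Q -> J
That exhausts the simple backdoor paths. Count: 1.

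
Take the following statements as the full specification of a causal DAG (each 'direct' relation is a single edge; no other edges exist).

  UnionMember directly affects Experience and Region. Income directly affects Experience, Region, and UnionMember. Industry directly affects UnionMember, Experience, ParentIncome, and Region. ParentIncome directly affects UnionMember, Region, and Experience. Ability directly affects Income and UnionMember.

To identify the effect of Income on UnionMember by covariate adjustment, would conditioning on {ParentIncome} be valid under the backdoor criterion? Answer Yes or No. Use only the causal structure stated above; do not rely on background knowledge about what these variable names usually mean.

Backdoor paths from Income to UnionMember (paths whose first edge points into Income):
  P1: Income <- Ability -> UnionMember
Condition 1 (no descendant of Income in the set): holds — descendants of Income are {Experience, Region, UnionMember}; none are in {ParentIncome}.
Condition 2 (every backdoor path blocked by {ParentIncome}):
  P1: open — no interior node is in the conditioning set.
{ParentIncome} does not satisfy the backdoor criterion.

No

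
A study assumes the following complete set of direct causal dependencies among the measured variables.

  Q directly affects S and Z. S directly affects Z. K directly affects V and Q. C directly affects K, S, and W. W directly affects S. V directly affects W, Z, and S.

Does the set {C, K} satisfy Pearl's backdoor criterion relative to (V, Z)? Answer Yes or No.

Backdoor paths from V to Z (paths whose first edge points into V):
  P1: V <- K <- C -> W -> S <- Q -> Z
  P2: V <- K <- C -> W -> S -> Z
  P3: V <- K <- C -> S <- Q -> Z
  P4: V <- K <- C -> S -> Z
  P5: V <- K -> Q -> S -> Z
  P6: V <- K -> Q -> Z
Condition 1 (no descendant of V in the set): holds — descendants of V are {S, W, Z}; none are in {C, K}.
Condition 2 (every backdoor path blocked by {C, K}):
  P1: blocked at chain node K ∈ conditioning set.
  P2: blocked at chain node K ∈ conditioning set.
  P3: blocked at chain node K ∈ conditioning set.
  P4: blocked at chain node K ∈ conditioning set.
  P5: blocked at fork node K ∈ conditioning set.
  P6: blocked at fork node K ∈ conditioning set.
{C, K} satisfies the backdoor criterion.

Yes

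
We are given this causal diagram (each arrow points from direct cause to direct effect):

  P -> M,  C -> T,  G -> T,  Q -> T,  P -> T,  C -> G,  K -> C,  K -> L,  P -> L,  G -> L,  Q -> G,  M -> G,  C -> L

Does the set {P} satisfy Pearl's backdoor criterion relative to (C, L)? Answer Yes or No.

Backdoor paths from C to L (paths whose first edge points into C):
  P1: C <- K -> L
Condition 1 (no descendant of C in the set): holds — descendants of C are {G, L, T}; none are in {P}.
Condition 2 (every backdoor path blocked by {P}):
  P1: open — no interior node is in the conditioning set.
{P} does not satisfy the backdoor criterion.

No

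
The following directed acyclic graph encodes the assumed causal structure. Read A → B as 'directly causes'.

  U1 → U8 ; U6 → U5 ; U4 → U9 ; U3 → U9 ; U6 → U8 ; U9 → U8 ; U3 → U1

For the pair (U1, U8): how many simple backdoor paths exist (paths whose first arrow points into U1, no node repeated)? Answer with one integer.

1

A backdoor path from U1 to U8 is any simple undirected path whose first edge points into U1 (i.e. leaves U1 via a parent).
Parents of U1: {U3}.
Enumerating:
  P1: U1 <- U3 -> U9 -> U8
That exhausts the simple backdoor paths. Count: 1.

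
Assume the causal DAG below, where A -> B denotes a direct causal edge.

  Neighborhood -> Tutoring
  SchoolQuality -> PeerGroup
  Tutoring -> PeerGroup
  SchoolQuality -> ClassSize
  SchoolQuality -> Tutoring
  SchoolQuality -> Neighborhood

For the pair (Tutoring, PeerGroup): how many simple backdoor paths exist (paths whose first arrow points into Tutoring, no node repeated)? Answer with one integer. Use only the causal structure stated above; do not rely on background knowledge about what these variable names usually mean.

A backdoor path from Tutoring to PeerGroup is any simple undirected path whose first edge points into Tutoring (i.e. leaves Tutoring via a parent).
Parents of Tutoring: {Neighborhood, SchoolQuality}.
Enumerating:
  P1: Tutoring <- SchoolQuality -> PeerGroup
  P2: Tutoring <- Neighborhood <- SchoolQuality -> PeerGroup
That exhausts the simple backdoor paths. Count: 2.

2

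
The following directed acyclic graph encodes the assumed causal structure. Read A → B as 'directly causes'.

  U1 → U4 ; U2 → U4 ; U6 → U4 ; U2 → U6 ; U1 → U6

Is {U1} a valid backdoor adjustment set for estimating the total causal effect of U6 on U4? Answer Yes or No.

Backdoor paths from U6 to U4 (paths whose first edge points into U6):
  P1: U6 <- U1 -> U4
  P2: U6 <- U2 -> U4
Condition 1 (no descendant of U6 in the set): holds — descendants of U6 are {U4}; none are in {U1}.
Condition 2 (every backdoor path blocked by {U1}):
  P1: blocked at fork node U1 ∈ conditioning set.
  P2: open — no interior node is in the conditioning set.
{U1} does not satisfy the backdoor criterion.

No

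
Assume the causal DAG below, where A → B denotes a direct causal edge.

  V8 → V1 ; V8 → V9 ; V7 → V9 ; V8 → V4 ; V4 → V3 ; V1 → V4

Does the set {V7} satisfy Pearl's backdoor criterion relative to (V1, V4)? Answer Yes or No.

No

Backdoor paths from V1 to V4 (paths whose first edge points into V1):
  P1: V1 <- V8 -> V4
Condition 1 (no descendant of V1 in the set): holds — descendants of V1 are {V3, V4}; none are in {V7}.
Condition 2 (every backdoor path blocked by {V7}):
  P1: open — no interior node is in the conditioning set.
{V7} does not satisfy the backdoor criterion.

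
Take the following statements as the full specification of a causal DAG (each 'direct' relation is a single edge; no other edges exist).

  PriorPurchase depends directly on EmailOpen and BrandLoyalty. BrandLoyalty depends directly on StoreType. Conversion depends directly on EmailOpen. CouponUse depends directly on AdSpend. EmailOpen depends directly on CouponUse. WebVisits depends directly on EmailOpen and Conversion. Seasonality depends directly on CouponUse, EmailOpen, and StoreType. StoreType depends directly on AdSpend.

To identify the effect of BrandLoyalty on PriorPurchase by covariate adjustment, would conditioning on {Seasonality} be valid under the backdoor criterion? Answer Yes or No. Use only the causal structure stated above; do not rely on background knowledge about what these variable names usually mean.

Backdoor paths from BrandLoyalty to PriorPurchase (paths whose first edge points into BrandLoyalty):
  P1: BrandLoyalty <- StoreType <- AdSpend -> CouponUse -> EmailOpen -> PriorPurchase
  P2: BrandLoyalty <- StoreType <- AdSpend -> CouponUse -> Seasonality <- EmailOpen -> PriorPurchase
  P3: BrandLoyalty <- StoreType -> Seasonality <- CouponUse -> EmailOpen -> PriorPurchase
  P4: BrandLoyalty <- StoreType -> Seasonality <- EmailOpen -> PriorPurchase
Condition 1 (no descendant of BrandLoyalty in the set): holds — descendants of BrandLoyalty are {PriorPurchase}; none are in {Seasonality}.
Condition 2 (every backdoor path blocked by {Seasonality}):
  P1: open — no interior node is in the conditioning set.
  P2: open — collider(s) Seasonality are conditioned on (or have a conditioned descendant) and no non-collider on the path is in the set.
  P3: open — collider(s) Seasonality are conditioned on (or have a conditioned descendant) and no non-collider on the path is in the set.
  P4: open — collider(s) Seasonality are conditioned on (or have a conditioned descendant) and no non-collider on the path is in the set.
{Seasonality} does not satisfy the backdoor criterion.

No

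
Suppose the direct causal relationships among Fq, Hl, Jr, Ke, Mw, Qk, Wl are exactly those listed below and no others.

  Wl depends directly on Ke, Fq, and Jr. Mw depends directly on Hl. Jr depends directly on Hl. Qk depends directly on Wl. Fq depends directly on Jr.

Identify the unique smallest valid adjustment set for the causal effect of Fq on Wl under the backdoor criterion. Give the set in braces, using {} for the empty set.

{Jr}

Variables eligible for adjustment (non-descendants of Fq, excluding Fq and Wl): {Hl, Jr, Ke, Mw}.
Backdoor paths from Fq to Wl:
  P1: Fq <- Jr -> Wl
The empty set is not sufficient: P1 (Fq <- Jr -> Wl) has no collider blocking it and no conditioned non-collider, so it is open.
Try {Jr}:
  P1: blocked at fork node Jr ∈ conditioning set.
{Jr} contains no descendant of Fq and blocks every backdoor path.
No other singleton works — e.g. {Hl} leaves P1 open — so {Jr} is the unique smallest valid adjustment set.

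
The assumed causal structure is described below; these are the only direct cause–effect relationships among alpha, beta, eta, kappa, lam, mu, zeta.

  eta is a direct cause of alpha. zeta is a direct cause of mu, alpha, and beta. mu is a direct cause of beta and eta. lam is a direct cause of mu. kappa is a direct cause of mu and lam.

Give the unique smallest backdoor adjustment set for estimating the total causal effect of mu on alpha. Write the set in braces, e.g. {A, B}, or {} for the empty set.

Variables eligible for adjustment (non-descendants of mu, excluding mu and alpha): {kappa, lam, zeta}.
Backdoor paths from mu to alpha:
  P1: mu <- zeta -> alpha
The empty set is not sufficient: P1 (mu <- zeta -> alpha) has no collider blocking it and no conditioned non-collider, so it is open.
Try {zeta}:
  P1: blocked at fork node zeta ∈ conditioning set.
{zeta} contains no descendant of mu and blocks every backdoor path.
No other singleton works — e.g. {kappa} leaves P1 open — so {zeta} is the unique smallest valid adjustment set.

{zeta}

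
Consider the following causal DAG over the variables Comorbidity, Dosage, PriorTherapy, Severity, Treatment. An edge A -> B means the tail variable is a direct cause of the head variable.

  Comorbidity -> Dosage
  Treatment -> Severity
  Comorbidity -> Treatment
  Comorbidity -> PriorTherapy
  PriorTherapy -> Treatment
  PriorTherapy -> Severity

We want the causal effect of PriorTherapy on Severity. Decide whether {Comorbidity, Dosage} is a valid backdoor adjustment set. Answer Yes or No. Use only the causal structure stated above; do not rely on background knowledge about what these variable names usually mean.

Backdoor paths from PriorTherapy to Severity (paths whose first edge points into PriorTherapy):
  P1: PriorTherapy <- Comorbidity -> Treatment -> Severity
Condition 1 (no descendant of PriorTherapy in the set): holds — descendants of PriorTherapy are {Severity, Treatment}; none are in {Comorbidity, Dosage}.
Condition 2 (every backdoor path blocked by {Comorbidity, Dosage}):
  P1: blocked at fork node Comorbidity ∈ conditioning set.
{Comorbidity, Dosage} satisfies the backdoor criterion.

Yes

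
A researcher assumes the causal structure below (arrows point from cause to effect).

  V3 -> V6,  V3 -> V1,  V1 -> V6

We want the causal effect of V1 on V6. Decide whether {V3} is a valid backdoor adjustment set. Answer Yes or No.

Backdoor paths from V1 to V6 (paths whose first edge points into V1):
  P1: V1 <- V3 -> V6
Condition 1 (no descendant of V1 in the set): holds — descendants of V1 are {V6}; none are in {V3}.
Condition 2 (every backdoor path blocked by {V3}):
  P1: blocked at fork node V3 ∈ conditioning set.
{V3} satisfies the backdoor criterion.

Yes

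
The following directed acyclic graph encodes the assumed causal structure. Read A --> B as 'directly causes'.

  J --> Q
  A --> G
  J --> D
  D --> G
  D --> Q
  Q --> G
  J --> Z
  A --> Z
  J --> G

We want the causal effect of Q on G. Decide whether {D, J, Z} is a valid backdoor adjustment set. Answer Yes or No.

Yes

Backdoor paths from Q to G (paths whose first edge points into Q):
  P1: Q <- J -> Z <- A -> G
  P2: Q <- J -> D -> G
  P3: Q <- J -> G
  P4: Q <- D <- J -> Z <- A -> G
  P5: Q <- D <- J -> G
  P6: Q <- D -> G
Condition 1 (no descendant of Q in the set): holds — descendants of Q are {G}; none are in {D, J, Z}.
Condition 2 (every backdoor path blocked by {D, J, Z}):
  P1: blocked at fork node J ∈ conditioning set.
  P2: blocked at fork node J ∈ conditioning set.
  P3: blocked at fork node J ∈ conditioning set.
  P4: blocked at chain node D ∈ conditioning set.
  P5: blocked at chain node D ∈ conditioning set.
  P6: blocked at fork node D ∈ conditioning set.
{D, J, Z} satisfies the backdoor criterion.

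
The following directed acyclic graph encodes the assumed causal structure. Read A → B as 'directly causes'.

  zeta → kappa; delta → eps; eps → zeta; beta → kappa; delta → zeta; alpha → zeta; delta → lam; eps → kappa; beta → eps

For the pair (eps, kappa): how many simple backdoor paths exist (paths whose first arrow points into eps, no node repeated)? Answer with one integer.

A backdoor path from eps to kappa is any simple undirected path whose first edge points into eps (i.e. leaves eps via a parent).
Parents of eps: {beta, delta}.
Enumerating:
  P1: eps <- beta -> kappa
  P2: eps <- delta -> zeta -> kappa
That exhausts the simple backdoor paths. Count: 2.

2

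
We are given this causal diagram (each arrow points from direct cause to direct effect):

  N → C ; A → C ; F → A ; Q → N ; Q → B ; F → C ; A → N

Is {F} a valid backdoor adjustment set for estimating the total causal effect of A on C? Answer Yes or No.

Backdoor paths from A to C (paths whose first edge points into A):
  P1: A <- F -> C
Condition 1 (no descendant of A in the set): holds — descendants of A are {C, N}; none are in {F}.
Condition 2 (every backdoor path blocked by {F}):
  P1: blocked at fork node F ∈ conditioning set.
{F} satisfies the backdoor criterion.

Yes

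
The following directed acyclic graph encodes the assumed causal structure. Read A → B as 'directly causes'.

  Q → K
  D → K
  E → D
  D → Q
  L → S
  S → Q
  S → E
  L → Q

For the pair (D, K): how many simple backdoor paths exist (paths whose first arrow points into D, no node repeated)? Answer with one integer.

2

A backdoor path from D to K is any simple undirected path whose first edge points into D (i.e. leaves D via a parent).
Parents of D: {E}.
Enumerating:
  P1: D <- E <- S <- L -> Q -> K
  P2: D <- E <- S -> Q -> K
That exhausts the simple backdoor paths. Count: 2.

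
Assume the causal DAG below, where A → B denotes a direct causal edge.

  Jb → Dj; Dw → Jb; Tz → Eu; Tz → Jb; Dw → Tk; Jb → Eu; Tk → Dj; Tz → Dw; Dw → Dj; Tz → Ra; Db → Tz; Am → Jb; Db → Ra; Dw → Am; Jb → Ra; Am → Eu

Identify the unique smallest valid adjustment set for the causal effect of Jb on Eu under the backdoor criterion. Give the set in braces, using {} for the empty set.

{Am, Tz}

Variables eligible for adjustment (non-descendants of Jb, excluding Jb and Eu): {Am, Db, Dw, Tk, Tz}.
Backdoor paths from Jb to Eu:
  P1: Jb <- Tz -> Dw -> Am -> Eu
  P2: Jb <- Tz -> Eu
  P3: Jb <- Dw <- Tz -> Eu
  P4: Jb <- Dw -> Am -> Eu
  P5: Jb <- Am <- Dw <- Tz -> Eu
  P6: Jb <- Am -> Eu
The empty set is not sufficient: P1 (Jb <- Tz -> Dw -> Am -> Eu) has no collider blocking it and no conditioned non-collider, so it is open.
Try {Am, Tz}:
  P1: blocked at fork node Tz ∈ conditioning set.
  P2: blocked at fork node Tz ∈ conditioning set.
  P3: blocked at fork node Tz ∈ conditioning set.
  P4: blocked at chain node Am ∈ conditioning set.
  P5: blocked at chain node Am ∈ conditioning set.
  P6: blocked at fork node Am ∈ conditioning set.
{Am, Tz} contains no descendant of Jb and blocks every backdoor path.
Every element of {Am, Tz} is needed (dropping Am leaves P4 open; dropping Tz leaves P2 open), so no proper subset is valid.
Among all size-2 subsets of the eligible variables, only {Am, Tz} blocks every backdoor path, so it is the unique smallest valid adjustment set.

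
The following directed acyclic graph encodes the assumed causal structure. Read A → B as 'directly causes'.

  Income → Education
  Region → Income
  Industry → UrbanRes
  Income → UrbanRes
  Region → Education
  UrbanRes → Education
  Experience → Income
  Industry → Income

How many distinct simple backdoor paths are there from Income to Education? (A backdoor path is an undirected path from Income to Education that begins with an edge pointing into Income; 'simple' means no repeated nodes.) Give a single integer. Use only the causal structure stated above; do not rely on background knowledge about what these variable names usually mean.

A backdoor path from Income to Education is any simple undirected path whose first edge points into Income (i.e. leaves Income via a parent).
Parents of Income: {Experience, Industry, Region}.
Enumerating:
  P1: Income <- Region -> Education
  P2: Income <- Industry -> UrbanRes -> Education
That exhausts the simple backdoor paths. Count: 2.

2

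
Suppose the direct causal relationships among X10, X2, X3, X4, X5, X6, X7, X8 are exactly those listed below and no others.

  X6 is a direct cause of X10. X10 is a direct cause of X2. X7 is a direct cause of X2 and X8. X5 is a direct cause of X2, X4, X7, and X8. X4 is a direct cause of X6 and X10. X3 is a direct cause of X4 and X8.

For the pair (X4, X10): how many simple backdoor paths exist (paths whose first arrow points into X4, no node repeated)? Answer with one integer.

A backdoor path from X4 to X10 is any simple undirected path whose first edge points into X4 (i.e. leaves X4 via a parent).
Parents of X4: {X3, X5}.
Enumerating:
  P1: X4 <- X5 -> X7 -> X2 <- X10
  P2: X4 <- X5 -> X8 <- X7 -> X2 <- X10
  P3: X4 <- X5 -> X2 <- X10
  P4: X4 <- X3 -> X8 <- X5 -> X7 -> X2 <- X10
  P5: X4 <- X3 -> X8 <- X5 -> X2 <- X10
  P6: X4 <- X3 -> X8 <- X7 <- X5 -> X2 <- X10
  P7: X4 <- X3 -> X8 <- X7 -> X2 <- X10
That exhausts the simple backdoor paths. Count: 7.

7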